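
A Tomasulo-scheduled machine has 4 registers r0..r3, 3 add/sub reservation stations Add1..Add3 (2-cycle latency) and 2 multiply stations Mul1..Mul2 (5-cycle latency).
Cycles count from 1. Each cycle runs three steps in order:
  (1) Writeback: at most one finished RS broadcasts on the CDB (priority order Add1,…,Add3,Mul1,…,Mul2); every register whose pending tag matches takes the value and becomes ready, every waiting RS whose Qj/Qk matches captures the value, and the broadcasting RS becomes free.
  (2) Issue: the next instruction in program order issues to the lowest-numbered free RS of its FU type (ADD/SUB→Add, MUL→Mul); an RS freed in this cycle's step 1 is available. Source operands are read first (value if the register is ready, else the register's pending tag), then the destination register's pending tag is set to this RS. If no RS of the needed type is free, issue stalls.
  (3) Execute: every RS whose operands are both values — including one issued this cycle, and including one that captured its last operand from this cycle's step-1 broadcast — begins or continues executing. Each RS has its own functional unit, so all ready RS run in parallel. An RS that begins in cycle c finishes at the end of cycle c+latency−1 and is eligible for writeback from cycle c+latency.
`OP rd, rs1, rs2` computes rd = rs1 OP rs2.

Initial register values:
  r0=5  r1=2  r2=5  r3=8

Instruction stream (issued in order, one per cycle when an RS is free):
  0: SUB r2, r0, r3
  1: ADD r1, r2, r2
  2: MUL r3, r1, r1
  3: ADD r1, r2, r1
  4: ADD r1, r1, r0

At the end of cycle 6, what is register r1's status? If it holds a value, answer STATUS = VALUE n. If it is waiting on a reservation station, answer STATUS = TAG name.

  c1: issue SUB r2<-Add1  regs: r0:5,r1:2,r2:Add1,r3:8
  c2: issue ADD r1<-Add2  regs: r0:5,r1:Add2,r2:Add1,r3:8
  c3: CDB Add1=-3; issue MUL r3<-Mul1  regs: r0:5,r1:Add2,r2:-3,r3:Mul1
  c4: issue ADD r1<-Add1  regs: r0:5,r1:Add1,r2:-3,r3:Mul1
  c5: CDB Add2=-6; issue ADD r1<-Add2  regs: r0:5,r1:Add2,r2:-3,r3:Mul1
  c6: -  regs: r0:5,r1:Add2,r2:-3,r3:Mul1

STATUS = TAG Add2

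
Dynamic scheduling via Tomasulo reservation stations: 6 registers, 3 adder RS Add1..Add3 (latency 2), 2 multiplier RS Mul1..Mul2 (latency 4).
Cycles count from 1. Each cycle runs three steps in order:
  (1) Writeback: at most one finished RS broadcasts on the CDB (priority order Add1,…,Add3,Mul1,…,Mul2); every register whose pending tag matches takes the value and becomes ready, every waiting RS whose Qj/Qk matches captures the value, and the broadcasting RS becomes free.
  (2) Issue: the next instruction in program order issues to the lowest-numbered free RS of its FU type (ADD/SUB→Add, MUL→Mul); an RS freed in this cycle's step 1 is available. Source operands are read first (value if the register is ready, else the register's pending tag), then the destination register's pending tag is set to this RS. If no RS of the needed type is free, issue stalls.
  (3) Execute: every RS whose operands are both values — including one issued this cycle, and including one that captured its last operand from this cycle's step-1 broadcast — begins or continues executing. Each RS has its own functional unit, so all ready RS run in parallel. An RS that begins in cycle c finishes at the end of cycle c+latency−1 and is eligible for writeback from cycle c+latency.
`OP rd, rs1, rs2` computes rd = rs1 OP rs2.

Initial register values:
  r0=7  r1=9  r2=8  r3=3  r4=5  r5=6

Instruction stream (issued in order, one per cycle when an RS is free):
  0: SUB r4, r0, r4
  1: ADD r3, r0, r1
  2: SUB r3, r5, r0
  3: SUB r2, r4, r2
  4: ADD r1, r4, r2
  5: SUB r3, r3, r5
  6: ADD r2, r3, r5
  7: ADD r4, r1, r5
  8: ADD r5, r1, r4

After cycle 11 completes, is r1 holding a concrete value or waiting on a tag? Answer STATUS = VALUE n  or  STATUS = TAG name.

STATUS = VALUE -4

c1: issue SUB r4<-Add1 | r0:7,r1:9,r2:8,r3:3,r4:Add1,r5:6
c2: issue ADD r3<-Add2 | r0:7,r1:9,r2:8,r3:Add2,r4:Add1,r5:6
c3: CDB Add1=2; issue SUB r3<-Add1 | r0:7,r1:9,r2:8,r3:Add1,r4:2,r5:6
c4: CDB Add2=16; issue SUB r2<-Add2 | r0:7,r1:9,r2:Add2,r3:Add1,r4:2,r5:6
c5: CDB Add1=-1; issue ADD r1<-Add1 | r0:7,r1:Add1,r2:Add2,r3:-1,r4:2,r5:6
c6: CDB Add2=-6; issue SUB r3<-Add2 | r0:7,r1:Add1,r2:-6,r3:Add2,r4:2,r5:6
c7: issue ADD r2<-Add3 | r0:7,r1:Add1,r2:Add3,r3:Add2,r4:2,r5:6
c8: CDB Add1=-4; issue ADD r4<-Add1 | r0:7,r1:-4,r2:Add3,r3:Add2,r4:Add1,r5:6
c9: CDB Add2=-7; issue ADD r5<-Add2 | r0:7,r1:-4,r2:Add3,r3:-7,r4:Add1,r5:Add2
c10: CDB Add1=2 | r0:7,r1:-4,r2:Add3,r3:-7,r4:2,r5:Add2
c11: CDB Add3=-1 | r0:7,r1:-4,r2:-1,r3:-7,r4:2,r5:Add2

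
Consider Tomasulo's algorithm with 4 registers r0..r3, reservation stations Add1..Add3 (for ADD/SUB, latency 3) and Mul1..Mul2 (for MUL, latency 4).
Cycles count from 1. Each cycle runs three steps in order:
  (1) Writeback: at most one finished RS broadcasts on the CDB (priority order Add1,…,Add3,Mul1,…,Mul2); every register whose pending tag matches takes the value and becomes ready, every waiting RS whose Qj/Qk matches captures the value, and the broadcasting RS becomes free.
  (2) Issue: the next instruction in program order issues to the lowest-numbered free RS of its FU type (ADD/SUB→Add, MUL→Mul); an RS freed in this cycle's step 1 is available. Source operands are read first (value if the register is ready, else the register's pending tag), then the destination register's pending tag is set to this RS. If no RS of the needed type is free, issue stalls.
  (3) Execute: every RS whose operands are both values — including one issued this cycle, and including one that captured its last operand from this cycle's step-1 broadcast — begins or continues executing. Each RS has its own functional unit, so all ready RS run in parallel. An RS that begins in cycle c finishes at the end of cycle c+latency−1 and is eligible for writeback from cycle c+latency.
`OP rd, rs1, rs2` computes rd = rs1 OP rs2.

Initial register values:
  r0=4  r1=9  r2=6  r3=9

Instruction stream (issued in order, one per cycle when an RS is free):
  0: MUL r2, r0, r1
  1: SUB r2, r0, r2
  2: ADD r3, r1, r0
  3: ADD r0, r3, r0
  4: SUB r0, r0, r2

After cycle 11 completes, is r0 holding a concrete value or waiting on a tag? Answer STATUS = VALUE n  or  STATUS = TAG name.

STATUS = TAG Add2

  c1: issue MUL r2<-Mul1  regs: r0:4,r1:9,r2:Mul1,r3:9
  c2: issue SUB r2<-Add1  regs: r0:4,r1:9,r2:Add1,r3:9
  c3: issue ADD r3<-Add2  regs: r0:4,r1:9,r2:Add1,r3:Add2
  c4: issue ADD r0<-Add3  regs: r0:Add3,r1:9,r2:Add1,r3:Add2
  c5: CDB Mul1=36; stall  regs: r0:Add3,r1:9,r2:Add1,r3:Add2
  c6: CDB Add2=13; issue SUB r0<-Add2  regs: r0:Add2,r1:9,r2:Add1,r3:13
  c7: -  regs: r0:Add2,r1:9,r2:Add1,r3:13
  c8: CDB Add1=-32  regs: r0:Add2,r1:9,r2:-32,r3:13
  c9: CDB Add3=17  regs: r0:Add2,r1:9,r2:-32,r3:13
  c10: -  regs: r0:Add2,r1:9,r2:-32,r3:13
  c11: -  regs: r0:Add2,r1:9,r2:-32,r3:13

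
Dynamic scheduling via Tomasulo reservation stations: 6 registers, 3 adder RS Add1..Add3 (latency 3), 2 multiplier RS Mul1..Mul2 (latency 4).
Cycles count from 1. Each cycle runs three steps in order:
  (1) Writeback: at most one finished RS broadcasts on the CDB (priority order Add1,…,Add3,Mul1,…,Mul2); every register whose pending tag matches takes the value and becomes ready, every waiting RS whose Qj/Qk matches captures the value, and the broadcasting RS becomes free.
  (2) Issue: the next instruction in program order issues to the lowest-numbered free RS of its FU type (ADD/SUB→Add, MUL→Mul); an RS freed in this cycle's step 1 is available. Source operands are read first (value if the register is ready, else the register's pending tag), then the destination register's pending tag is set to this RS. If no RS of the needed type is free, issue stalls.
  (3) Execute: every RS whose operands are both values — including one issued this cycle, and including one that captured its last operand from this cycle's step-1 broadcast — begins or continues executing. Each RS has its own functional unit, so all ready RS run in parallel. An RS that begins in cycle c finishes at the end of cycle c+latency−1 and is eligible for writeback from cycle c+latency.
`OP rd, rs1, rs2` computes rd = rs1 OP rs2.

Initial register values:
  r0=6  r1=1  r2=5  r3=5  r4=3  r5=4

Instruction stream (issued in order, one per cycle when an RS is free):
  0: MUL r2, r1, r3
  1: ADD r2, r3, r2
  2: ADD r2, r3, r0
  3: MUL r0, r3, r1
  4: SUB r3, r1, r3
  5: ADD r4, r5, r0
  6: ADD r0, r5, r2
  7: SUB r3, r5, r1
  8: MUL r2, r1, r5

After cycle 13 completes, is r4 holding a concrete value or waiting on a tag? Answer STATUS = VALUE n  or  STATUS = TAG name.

  c1: issue MUL r2<-Mul1  regs: r0:6,r1:1,r2:Mul1,r3:5,r4:3,r5:4
  c2: issue ADD r2<-Add1  regs: r0:6,r1:1,r2:Add1,r3:5,r4:3,r5:4
  c3: issue ADD r2<-Add2  regs: r0:6,r1:1,r2:Add2,r3:5,r4:3,r5:4
  c4: issue MUL r0<-Mul2  regs: r0:Mul2,r1:1,r2:Add2,r3:5,r4:3,r5:4
  c5: CDB Mul1=5; issue SUB r3<-Add3  regs: r0:Mul2,r1:1,r2:Add2,r3:Add3,r4:3,r5:4
  c6: CDB Add2=11; issue ADD r4<-Add2  regs: r0:Mul2,r1:1,r2:11,r3:Add3,r4:Add2,r5:4
  c7: stall  regs: r0:Mul2,r1:1,r2:11,r3:Add3,r4:Add2,r5:4
  c8: CDB Add1=10; issue ADD r0<-Add1  regs: r0:Add1,r1:1,r2:11,r3:Add3,r4:Add2,r5:4
  c9: CDB Add3=-4; issue SUB r3<-Add3  regs: r0:Add1,r1:1,r2:11,r3:Add3,r4:Add2,r5:4
  c10: CDB Mul2=5; issue MUL r2<-Mul1  regs: r0:Add1,r1:1,r2:Mul1,r3:Add3,r4:Add2,r5:4
  c11: CDB Add1=15  regs: r0:15,r1:1,r2:Mul1,r3:Add3,r4:Add2,r5:4
  c12: CDB Add3=3  regs: r0:15,r1:1,r2:Mul1,r3:3,r4:Add2,r5:4
  c13: CDB Add2=9  regs: r0:15,r1:1,r2:Mul1,r3:3,r4:9,r5:4

STATUS = VALUE 9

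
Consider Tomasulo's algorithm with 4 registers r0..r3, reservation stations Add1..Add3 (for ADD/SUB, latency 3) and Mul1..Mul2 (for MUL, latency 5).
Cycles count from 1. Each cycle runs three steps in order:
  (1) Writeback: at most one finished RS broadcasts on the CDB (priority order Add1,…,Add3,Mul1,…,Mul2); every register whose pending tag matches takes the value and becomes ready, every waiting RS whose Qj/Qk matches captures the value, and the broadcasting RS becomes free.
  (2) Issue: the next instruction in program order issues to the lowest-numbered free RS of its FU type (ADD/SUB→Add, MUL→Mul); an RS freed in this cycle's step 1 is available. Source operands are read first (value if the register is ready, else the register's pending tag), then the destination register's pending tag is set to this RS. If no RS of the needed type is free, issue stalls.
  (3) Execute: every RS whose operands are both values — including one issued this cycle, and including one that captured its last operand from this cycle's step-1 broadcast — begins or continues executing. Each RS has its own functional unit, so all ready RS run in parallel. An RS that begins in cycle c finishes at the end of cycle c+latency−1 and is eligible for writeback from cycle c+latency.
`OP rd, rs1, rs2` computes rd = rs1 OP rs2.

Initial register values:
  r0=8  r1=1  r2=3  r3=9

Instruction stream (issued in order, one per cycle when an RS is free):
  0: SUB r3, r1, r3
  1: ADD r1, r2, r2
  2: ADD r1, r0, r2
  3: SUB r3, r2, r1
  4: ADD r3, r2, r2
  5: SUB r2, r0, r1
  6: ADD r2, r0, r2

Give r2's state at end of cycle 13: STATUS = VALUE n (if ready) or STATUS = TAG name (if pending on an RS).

c1: issue SUB r3<-Add1 | r0:8,r1:1,r2:3,r3:Add1
c2: issue ADD r1<-Add2 | r0:8,r1:Add2,r2:3,r3:Add1
c3: issue ADD r1<-Add3 | r0:8,r1:Add3,r2:3,r3:Add1
c4: CDB Add1=-8; issue SUB r3<-Add1 | r0:8,r1:Add3,r2:3,r3:Add1
c5: CDB Add2=6; issue ADD r3<-Add2 | r0:8,r1:Add3,r2:3,r3:Add2
c6: CDB Add3=11; issue SUB r2<-Add3 | r0:8,r1:11,r2:Add3,r3:Add2
c7: stall | r0:8,r1:11,r2:Add3,r3:Add2
c8: CDB Add2=6; issue ADD r2<-Add2 | r0:8,r1:11,r2:Add2,r3:6
c9: CDB Add1=-8 | r0:8,r1:11,r2:Add2,r3:6
c10: CDB Add3=-3 | r0:8,r1:11,r2:Add2,r3:6
c11: - | r0:8,r1:11,r2:Add2,r3:6
c12: - | r0:8,r1:11,r2:Add2,r3:6
c13: CDB Add2=5 | r0:8,r1:11,r2:5,r3:6

STATUS = VALUE 5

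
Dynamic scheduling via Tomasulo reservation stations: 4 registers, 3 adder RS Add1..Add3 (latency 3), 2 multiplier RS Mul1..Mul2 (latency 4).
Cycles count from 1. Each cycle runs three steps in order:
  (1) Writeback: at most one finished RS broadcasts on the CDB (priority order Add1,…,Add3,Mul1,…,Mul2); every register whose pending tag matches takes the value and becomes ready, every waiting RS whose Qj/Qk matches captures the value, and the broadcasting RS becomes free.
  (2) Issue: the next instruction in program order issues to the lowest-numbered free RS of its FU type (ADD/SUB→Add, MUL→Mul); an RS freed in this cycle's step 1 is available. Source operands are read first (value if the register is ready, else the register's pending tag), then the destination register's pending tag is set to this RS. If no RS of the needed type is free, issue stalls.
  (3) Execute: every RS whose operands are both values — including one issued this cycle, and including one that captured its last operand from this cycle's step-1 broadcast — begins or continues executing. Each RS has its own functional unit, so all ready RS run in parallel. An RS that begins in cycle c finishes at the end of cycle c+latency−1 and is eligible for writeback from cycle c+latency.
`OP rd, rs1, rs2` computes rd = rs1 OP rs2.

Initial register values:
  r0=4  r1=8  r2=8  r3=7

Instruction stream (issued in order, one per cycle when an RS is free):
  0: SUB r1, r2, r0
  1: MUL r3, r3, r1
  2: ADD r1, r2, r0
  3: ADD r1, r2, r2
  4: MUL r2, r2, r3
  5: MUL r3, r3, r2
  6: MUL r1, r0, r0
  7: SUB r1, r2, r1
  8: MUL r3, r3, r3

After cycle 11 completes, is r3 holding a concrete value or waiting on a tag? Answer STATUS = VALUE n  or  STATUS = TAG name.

  c1: issue SUB r1<-Add1  regs: r0:4,r1:Add1,r2:8,r3:7
  c2: issue MUL r3<-Mul1  regs: r0:4,r1:Add1,r2:8,r3:Mul1
  c3: issue ADD r1<-Add2  regs: r0:4,r1:Add2,r2:8,r3:Mul1
  c4: CDB Add1=4; issue ADD r1<-Add1  regs: r0:4,r1:Add1,r2:8,r3:Mul1
  c5: issue MUL r2<-Mul2  regs: r0:4,r1:Add1,r2:Mul2,r3:Mul1
  c6: CDB Add2=12; stall  regs: r0:4,r1:Add1,r2:Mul2,r3:Mul1
  c7: CDB Add1=16; stall  regs: r0:4,r1:16,r2:Mul2,r3:Mul1
  c8: CDB Mul1=28; issue MUL r3<-Mul1  regs: r0:4,r1:16,r2:Mul2,r3:Mul1
  c9: stall  regs: r0:4,r1:16,r2:Mul2,r3:Mul1
  c10: stall  regs: r0:4,r1:16,r2:Mul2,r3:Mul1
  c11: stall  regs: r0:4,r1:16,r2:Mul2,r3:Mul1

STATUS = TAG Mul1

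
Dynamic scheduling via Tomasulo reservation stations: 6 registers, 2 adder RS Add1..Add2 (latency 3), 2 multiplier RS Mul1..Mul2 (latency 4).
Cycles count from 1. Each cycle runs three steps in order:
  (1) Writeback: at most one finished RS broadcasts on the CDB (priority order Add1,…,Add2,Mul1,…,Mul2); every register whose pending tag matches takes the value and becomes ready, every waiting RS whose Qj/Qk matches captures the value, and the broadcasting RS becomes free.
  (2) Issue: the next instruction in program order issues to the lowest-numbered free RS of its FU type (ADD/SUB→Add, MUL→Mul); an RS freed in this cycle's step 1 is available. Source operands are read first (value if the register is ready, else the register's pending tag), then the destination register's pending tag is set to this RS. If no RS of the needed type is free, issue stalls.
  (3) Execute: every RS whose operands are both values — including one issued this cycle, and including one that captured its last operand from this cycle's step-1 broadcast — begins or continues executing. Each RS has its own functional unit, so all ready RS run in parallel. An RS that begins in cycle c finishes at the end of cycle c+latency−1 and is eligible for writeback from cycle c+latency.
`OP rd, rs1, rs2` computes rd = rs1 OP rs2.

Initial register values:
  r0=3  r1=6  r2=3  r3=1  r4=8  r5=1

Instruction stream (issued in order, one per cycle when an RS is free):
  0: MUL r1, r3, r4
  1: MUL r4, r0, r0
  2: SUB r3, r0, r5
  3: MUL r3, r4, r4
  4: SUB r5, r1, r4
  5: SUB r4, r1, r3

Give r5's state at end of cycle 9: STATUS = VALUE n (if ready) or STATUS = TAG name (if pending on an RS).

STATUS = TAG Add1

c1: issue MUL r1<-Mul1 | r0:3,r1:Mul1,r2:3,r3:1,r4:8,r5:1
c2: issue MUL r4<-Mul2 | r0:3,r1:Mul1,r2:3,r3:1,r4:Mul2,r5:1
c3: issue SUB r3<-Add1 | r0:3,r1:Mul1,r2:3,r3:Add1,r4:Mul2,r5:1
c4: stall | r0:3,r1:Mul1,r2:3,r3:Add1,r4:Mul2,r5:1
c5: CDB Mul1=8; issue MUL r3<-Mul1 | r0:3,r1:8,r2:3,r3:Mul1,r4:Mul2,r5:1
c6: CDB Add1=2; issue SUB r5<-Add1 | r0:3,r1:8,r2:3,r3:Mul1,r4:Mul2,r5:Add1
c7: CDB Mul2=9; issue SUB r4<-Add2 | r0:3,r1:8,r2:3,r3:Mul1,r4:Add2,r5:Add1
c8: - | r0:3,r1:8,r2:3,r3:Mul1,r4:Add2,r5:Add1
c9: - | r0:3,r1:8,r2:3,r3:Mul1,r4:Add2,r5:Add1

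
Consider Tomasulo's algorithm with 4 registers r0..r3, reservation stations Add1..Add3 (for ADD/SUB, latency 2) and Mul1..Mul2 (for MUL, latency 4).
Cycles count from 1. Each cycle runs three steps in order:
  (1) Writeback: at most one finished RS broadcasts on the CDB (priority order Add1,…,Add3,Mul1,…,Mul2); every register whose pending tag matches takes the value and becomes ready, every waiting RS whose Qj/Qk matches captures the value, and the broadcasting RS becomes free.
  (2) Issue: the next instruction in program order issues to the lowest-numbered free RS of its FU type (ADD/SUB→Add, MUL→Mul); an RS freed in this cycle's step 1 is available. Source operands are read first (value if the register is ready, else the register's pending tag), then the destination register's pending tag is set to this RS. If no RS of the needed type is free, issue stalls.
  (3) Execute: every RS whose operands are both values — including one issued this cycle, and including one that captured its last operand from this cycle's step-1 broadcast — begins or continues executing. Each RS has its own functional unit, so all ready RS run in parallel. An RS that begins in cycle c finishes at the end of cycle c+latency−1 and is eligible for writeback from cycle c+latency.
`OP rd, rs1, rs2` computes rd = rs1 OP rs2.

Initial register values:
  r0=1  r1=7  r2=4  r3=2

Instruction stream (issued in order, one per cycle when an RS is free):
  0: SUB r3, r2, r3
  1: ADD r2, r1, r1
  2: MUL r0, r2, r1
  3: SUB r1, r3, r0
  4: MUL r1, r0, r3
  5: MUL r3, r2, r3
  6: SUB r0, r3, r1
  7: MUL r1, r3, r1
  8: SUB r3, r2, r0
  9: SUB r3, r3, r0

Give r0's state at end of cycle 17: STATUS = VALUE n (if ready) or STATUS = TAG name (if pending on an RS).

  c1: issue SUB r3<-Add1  regs: r0:1,r1:7,r2:4,r3:Add1
  c2: issue ADD r2<-Add2  regs: r0:1,r1:7,r2:Add2,r3:Add1
  c3: CDB Add1=2; issue MUL r0<-Mul1  regs: r0:Mul1,r1:7,r2:Add2,r3:2
  c4: CDB Add2=14; issue SUB r1<-Add1  regs: r0:Mul1,r1:Add1,r2:14,r3:2
  c5: issue MUL r1<-Mul2  regs: r0:Mul1,r1:Mul2,r2:14,r3:2
  c6: stall  regs: r0:Mul1,r1:Mul2,r2:14,r3:2
  c7: stall  regs: r0:Mul1,r1:Mul2,r2:14,r3:2
  c8: CDB Mul1=98; issue MUL r3<-Mul1  regs: r0:98,r1:Mul2,r2:14,r3:Mul1
  c9: issue SUB r0<-Add2  regs: r0:Add2,r1:Mul2,r2:14,r3:Mul1
  c10: CDB Add1=-96; stall  regs: r0:Add2,r1:Mul2,r2:14,r3:Mul1
  c11: stall  regs: r0:Add2,r1:Mul2,r2:14,r3:Mul1
  c12: CDB Mul1=28; issue MUL r1<-Mul1  regs: r0:Add2,r1:Mul1,r2:14,r3:28
  c13: CDB Mul2=196; issue SUB r3<-Add1  regs: r0:Add2,r1:Mul1,r2:14,r3:Add1
  c14: issue SUB r3<-Add3  regs: r0:Add2,r1:Mul1,r2:14,r3:Add3
  c15: CDB Add2=-168  regs: r0:-168,r1:Mul1,r2:14,r3:Add3
  c16: -  regs: r0:-168,r1:Mul1,r2:14,r3:Add3
  c17: CDB Add1=182  regs: r0:-168,r1:Mul1,r2:14,r3:Add3

STATUS = VALUE -168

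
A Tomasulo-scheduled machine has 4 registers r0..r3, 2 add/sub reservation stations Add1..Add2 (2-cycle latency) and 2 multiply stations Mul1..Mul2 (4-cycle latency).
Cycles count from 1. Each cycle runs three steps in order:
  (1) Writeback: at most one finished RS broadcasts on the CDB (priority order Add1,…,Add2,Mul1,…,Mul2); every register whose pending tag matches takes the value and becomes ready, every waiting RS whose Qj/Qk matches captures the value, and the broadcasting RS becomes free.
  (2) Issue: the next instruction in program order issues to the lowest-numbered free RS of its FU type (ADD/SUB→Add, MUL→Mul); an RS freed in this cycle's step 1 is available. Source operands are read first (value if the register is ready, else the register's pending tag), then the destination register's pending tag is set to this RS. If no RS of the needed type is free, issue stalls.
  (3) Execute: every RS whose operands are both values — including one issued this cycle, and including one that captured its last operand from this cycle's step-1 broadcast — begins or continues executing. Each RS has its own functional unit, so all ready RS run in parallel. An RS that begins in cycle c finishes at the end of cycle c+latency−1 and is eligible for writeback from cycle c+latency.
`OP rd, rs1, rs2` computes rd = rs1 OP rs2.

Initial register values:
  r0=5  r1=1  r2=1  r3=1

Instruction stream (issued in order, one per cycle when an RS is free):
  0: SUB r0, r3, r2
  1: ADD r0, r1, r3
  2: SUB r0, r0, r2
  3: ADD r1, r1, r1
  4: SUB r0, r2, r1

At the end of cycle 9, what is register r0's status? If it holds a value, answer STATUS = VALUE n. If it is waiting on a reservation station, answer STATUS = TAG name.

STATUS = VALUE -1

c1: issue SUB r0<-Add1 | r0:Add1,r1:1,r2:1,r3:1
c2: issue ADD r0<-Add2 | r0:Add2,r1:1,r2:1,r3:1
c3: CDB Add1=0; issue SUB r0<-Add1 | r0:Add1,r1:1,r2:1,r3:1
c4: CDB Add2=2; issue ADD r1<-Add2 | r0:Add1,r1:Add2,r2:1,r3:1
c5: stall | r0:Add1,r1:Add2,r2:1,r3:1
c6: CDB Add1=1; issue SUB r0<-Add1 | r0:Add1,r1:Add2,r2:1,r3:1
c7: CDB Add2=2 | r0:Add1,r1:2,r2:1,r3:1
c8: - | r0:Add1,r1:2,r2:1,r3:1
c9: CDB Add1=-1 | r0:-1,r1:2,r2:1,r3:1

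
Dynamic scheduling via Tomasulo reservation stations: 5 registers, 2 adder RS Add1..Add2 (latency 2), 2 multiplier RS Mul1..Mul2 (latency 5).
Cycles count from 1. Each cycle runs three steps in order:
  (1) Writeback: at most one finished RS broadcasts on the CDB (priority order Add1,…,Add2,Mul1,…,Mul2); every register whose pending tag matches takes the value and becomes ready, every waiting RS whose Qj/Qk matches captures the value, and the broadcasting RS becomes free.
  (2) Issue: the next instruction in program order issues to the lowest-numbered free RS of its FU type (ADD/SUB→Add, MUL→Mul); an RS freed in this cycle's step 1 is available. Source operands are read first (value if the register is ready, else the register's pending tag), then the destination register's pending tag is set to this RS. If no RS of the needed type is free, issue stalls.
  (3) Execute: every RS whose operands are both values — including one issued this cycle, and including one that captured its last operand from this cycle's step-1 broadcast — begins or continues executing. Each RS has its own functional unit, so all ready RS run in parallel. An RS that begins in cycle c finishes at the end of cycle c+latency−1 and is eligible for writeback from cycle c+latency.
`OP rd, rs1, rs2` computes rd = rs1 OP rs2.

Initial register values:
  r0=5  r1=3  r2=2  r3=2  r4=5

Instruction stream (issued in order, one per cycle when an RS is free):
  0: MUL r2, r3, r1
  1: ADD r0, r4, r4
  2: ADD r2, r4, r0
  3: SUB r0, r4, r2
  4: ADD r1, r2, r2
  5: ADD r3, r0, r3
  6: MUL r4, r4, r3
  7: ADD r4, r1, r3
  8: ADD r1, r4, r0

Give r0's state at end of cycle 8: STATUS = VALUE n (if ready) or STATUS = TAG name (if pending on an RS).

STATUS = VALUE -10

cycle 1: issue MUL r2<-Mul1 // r0:5,r1:3,r2:Mul1,r3:2,r4:5
cycle 2: issue ADD r0<-Add1 // r0:Add1,r1:3,r2:Mul1,r3:2,r4:5
cycle 3: issue ADD r2<-Add2 // r0:Add1,r1:3,r2:Add2,r3:2,r4:5
cycle 4: CDB Add1=10; issue SUB r0<-Add1 // r0:Add1,r1:3,r2:Add2,r3:2,r4:5
cycle 5: stall // r0:Add1,r1:3,r2:Add2,r3:2,r4:5
cycle 6: CDB Add2=15; issue ADD r1<-Add2 // r0:Add1,r1:Add2,r2:15,r3:2,r4:5
cycle 7: CDB Mul1=6; stall // r0:Add1,r1:Add2,r2:15,r3:2,r4:5
cycle 8: CDB Add1=-10; issue ADD r3<-Add1 // r0:-10,r1:Add2,r2:15,r3:Add1,r4:5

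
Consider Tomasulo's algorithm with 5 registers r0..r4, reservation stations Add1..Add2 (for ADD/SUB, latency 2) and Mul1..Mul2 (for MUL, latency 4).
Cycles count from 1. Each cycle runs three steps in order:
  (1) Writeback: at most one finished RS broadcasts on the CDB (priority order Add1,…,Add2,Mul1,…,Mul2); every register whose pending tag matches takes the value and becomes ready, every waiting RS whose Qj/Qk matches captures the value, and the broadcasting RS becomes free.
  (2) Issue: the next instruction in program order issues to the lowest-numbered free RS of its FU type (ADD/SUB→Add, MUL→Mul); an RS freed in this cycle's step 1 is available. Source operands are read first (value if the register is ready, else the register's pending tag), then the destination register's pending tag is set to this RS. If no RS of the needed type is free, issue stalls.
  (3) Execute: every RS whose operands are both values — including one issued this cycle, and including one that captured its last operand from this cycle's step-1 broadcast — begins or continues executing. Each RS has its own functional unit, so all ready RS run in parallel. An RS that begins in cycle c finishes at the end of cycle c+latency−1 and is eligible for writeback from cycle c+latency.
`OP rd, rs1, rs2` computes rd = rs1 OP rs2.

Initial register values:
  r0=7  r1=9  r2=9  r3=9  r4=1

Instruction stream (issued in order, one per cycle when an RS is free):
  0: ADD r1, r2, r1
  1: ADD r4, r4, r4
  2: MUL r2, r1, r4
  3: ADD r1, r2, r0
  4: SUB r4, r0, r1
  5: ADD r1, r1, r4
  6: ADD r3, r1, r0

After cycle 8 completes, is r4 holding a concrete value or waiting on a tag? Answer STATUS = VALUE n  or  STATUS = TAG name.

STATUS = TAG Add2

c1: issue ADD r1<-Add1 | r0:7,r1:Add1,r2:9,r3:9,r4:1
c2: issue ADD r4<-Add2 | r0:7,r1:Add1,r2:9,r3:9,r4:Add2
c3: CDB Add1=18; issue MUL r2<-Mul1 | r0:7,r1:18,r2:Mul1,r3:9,r4:Add2
c4: CDB Add2=2; issue ADD r1<-Add1 | r0:7,r1:Add1,r2:Mul1,r3:9,r4:2
c5: issue SUB r4<-Add2 | r0:7,r1:Add1,r2:Mul1,r3:9,r4:Add2
c6: stall | r0:7,r1:Add1,r2:Mul1,r3:9,r4:Add2
c7: stall | r0:7,r1:Add1,r2:Mul1,r3:9,r4:Add2
c8: CDB Mul1=36; stall | r0:7,r1:Add1,r2:36,r3:9,r4:Add2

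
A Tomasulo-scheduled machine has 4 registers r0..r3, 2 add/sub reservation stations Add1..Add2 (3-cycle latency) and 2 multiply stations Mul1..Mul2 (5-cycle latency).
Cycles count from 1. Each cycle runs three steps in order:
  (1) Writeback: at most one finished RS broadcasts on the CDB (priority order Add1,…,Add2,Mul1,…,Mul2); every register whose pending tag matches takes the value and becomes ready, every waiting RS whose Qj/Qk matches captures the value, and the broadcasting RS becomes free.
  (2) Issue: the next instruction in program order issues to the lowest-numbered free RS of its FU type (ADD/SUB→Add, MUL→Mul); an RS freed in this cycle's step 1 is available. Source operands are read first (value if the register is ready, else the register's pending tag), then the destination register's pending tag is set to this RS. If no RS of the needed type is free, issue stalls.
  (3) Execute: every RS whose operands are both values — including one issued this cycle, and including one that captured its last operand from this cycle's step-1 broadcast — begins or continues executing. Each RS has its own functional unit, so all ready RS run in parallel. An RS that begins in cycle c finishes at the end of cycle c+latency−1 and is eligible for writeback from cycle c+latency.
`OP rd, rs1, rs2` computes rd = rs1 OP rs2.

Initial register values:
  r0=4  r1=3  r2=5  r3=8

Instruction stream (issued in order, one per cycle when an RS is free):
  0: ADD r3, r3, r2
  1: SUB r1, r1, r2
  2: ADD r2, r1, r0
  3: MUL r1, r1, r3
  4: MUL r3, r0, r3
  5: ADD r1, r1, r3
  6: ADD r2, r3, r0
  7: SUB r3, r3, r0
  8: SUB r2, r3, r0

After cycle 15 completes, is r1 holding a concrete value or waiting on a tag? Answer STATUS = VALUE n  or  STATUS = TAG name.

c1: issue ADD r3<-Add1 | r0:4,r1:3,r2:5,r3:Add1
c2: issue SUB r1<-Add2 | r0:4,r1:Add2,r2:5,r3:Add1
c3: stall | r0:4,r1:Add2,r2:5,r3:Add1
c4: CDB Add1=13; issue ADD r2<-Add1 | r0:4,r1:Add2,r2:Add1,r3:13
c5: CDB Add2=-2; issue MUL r1<-Mul1 | r0:4,r1:Mul1,r2:Add1,r3:13
c6: issue MUL r3<-Mul2 | r0:4,r1:Mul1,r2:Add1,r3:Mul2
c7: issue ADD r1<-Add2 | r0:4,r1:Add2,r2:Add1,r3:Mul2
c8: CDB Add1=2; issue ADD r2<-Add1 | r0:4,r1:Add2,r2:Add1,r3:Mul2
c9: stall | r0:4,r1:Add2,r2:Add1,r3:Mul2
c10: CDB Mul1=-26; stall | r0:4,r1:Add2,r2:Add1,r3:Mul2
c11: CDB Mul2=52; stall | r0:4,r1:Add2,r2:Add1,r3:52
c12: stall | r0:4,r1:Add2,r2:Add1,r3:52
c13: stall | r0:4,r1:Add2,r2:Add1,r3:52
c14: CDB Add1=56; issue SUB r3<-Add1 | r0:4,r1:Add2,r2:56,r3:Add1
c15: CDB Add2=26; issue SUB r2<-Add2 | r0:4,r1:26,r2:Add2,r3:Add1

STATUS = VALUE 26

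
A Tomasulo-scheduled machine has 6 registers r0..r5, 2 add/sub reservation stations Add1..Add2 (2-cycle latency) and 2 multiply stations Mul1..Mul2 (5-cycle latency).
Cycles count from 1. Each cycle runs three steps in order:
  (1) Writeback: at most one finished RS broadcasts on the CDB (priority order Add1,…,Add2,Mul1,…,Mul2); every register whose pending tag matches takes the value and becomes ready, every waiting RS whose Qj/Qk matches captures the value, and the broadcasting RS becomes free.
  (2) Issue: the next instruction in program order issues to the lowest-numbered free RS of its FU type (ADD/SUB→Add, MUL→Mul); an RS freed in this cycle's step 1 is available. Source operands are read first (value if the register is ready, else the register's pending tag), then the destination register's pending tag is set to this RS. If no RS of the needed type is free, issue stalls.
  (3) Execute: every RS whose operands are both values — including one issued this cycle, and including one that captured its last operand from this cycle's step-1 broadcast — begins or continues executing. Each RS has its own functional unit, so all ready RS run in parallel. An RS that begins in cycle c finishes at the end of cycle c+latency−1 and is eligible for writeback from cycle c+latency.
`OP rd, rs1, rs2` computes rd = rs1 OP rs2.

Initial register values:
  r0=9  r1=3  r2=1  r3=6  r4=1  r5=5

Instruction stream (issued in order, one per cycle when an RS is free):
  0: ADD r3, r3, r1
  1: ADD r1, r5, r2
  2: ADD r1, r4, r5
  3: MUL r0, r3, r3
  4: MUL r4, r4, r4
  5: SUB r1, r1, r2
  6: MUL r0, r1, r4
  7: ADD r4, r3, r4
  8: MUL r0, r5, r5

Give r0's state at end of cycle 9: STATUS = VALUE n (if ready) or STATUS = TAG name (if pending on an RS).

cycle 1: issue ADD r3<-Add1 // r0:9,r1:3,r2:1,r3:Add1,r4:1,r5:5
cycle 2: issue ADD r1<-Add2 // r0:9,r1:Add2,r2:1,r3:Add1,r4:1,r5:5
cycle 3: CDB Add1=9; issue ADD r1<-Add1 // r0:9,r1:Add1,r2:1,r3:9,r4:1,r5:5
cycle 4: CDB Add2=6; issue MUL r0<-Mul1 // r0:Mul1,r1:Add1,r2:1,r3:9,r4:1,r5:5
cycle 5: CDB Add1=6; issue MUL r4<-Mul2 // r0:Mul1,r1:6,r2:1,r3:9,r4:Mul2,r5:5
cycle 6: issue SUB r1<-Add1 // r0:Mul1,r1:Add1,r2:1,r3:9,r4:Mul2,r5:5
cycle 7: stall // r0:Mul1,r1:Add1,r2:1,r3:9,r4:Mul2,r5:5
cycle 8: CDB Add1=5; stall // r0:Mul1,r1:5,r2:1,r3:9,r4:Mul2,r5:5
cycle 9: CDB Mul1=81; issue MUL r0<-Mul1 // r0:Mul1,r1:5,r2:1,r3:9,r4:Mul2,r5:5

STATUS = TAG Mul1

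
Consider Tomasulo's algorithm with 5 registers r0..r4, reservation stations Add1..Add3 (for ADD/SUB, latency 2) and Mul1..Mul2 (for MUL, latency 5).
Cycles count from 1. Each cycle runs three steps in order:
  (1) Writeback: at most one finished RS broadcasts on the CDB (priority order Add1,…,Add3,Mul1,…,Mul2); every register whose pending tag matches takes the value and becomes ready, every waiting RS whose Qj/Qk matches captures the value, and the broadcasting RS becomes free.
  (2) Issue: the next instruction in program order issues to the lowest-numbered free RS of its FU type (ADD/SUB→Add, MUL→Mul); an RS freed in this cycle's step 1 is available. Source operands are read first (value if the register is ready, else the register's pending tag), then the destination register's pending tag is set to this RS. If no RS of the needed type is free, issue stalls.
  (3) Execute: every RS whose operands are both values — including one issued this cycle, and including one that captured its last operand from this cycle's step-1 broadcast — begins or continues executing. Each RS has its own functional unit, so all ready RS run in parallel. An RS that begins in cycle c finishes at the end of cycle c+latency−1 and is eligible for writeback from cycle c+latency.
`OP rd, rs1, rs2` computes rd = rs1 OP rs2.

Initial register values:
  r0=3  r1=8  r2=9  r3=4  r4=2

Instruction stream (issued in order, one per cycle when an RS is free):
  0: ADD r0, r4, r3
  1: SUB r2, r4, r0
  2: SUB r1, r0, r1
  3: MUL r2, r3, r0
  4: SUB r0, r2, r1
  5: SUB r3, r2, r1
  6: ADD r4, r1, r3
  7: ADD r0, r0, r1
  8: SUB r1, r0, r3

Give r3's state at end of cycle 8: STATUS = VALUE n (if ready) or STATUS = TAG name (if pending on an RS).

STATUS = TAG Add2

cycle 1: issue ADD r0<-Add1 // r0:Add1,r1:8,r2:9,r3:4,r4:2
cycle 2: issue SUB r2<-Add2 // r0:Add1,r1:8,r2:Add2,r3:4,r4:2
cycle 3: CDB Add1=6; issue SUB r1<-Add1 // r0:6,r1:Add1,r2:Add2,r3:4,r4:2
cycle 4: issue MUL r2<-Mul1 // r0:6,r1:Add1,r2:Mul1,r3:4,r4:2
cycle 5: CDB Add1=-2; issue SUB r0<-Add1 // r0:Add1,r1:-2,r2:Mul1,r3:4,r4:2
cycle 6: CDB Add2=-4; issue SUB r3<-Add2 // r0:Add1,r1:-2,r2:Mul1,r3:Add2,r4:2
cycle 7: issue ADD r4<-Add3 // r0:Add1,r1:-2,r2:Mul1,r3:Add2,r4:Add3
cycle 8: stall // r0:Add1,r1:-2,r2:Mul1,r3:Add2,r4:Add3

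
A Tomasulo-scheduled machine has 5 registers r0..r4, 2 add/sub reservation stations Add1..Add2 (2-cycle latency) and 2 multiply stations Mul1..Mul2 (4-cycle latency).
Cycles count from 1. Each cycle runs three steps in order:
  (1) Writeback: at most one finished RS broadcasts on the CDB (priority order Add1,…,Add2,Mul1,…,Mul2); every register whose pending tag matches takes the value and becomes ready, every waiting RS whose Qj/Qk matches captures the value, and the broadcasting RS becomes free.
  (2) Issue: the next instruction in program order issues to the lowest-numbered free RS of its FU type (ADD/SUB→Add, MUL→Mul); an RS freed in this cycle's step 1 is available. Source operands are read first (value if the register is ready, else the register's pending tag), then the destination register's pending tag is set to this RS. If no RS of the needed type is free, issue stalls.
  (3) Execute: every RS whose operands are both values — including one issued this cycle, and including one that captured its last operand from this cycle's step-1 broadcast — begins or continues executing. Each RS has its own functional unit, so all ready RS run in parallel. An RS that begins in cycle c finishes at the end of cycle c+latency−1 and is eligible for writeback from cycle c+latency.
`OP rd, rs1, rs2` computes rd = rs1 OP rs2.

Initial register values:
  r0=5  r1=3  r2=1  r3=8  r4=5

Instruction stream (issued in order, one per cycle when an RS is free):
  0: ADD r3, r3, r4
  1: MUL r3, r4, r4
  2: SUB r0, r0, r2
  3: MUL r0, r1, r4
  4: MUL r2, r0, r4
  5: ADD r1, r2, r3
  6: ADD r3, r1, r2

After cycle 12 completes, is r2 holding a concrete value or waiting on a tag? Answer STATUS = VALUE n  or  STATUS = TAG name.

cycle 1: issue ADD r3<-Add1 // r0:5,r1:3,r2:1,r3:Add1,r4:5
cycle 2: issue MUL r3<-Mul1 // r0:5,r1:3,r2:1,r3:Mul1,r4:5
cycle 3: CDB Add1=13; issue SUB r0<-Add1 // r0:Add1,r1:3,r2:1,r3:Mul1,r4:5
cycle 4: issue MUL r0<-Mul2 // r0:Mul2,r1:3,r2:1,r3:Mul1,r4:5
cycle 5: CDB Add1=4; stall // r0:Mul2,r1:3,r2:1,r3:Mul1,r4:5
cycle 6: CDB Mul1=25; issue MUL r2<-Mul1 // r0:Mul2,r1:3,r2:Mul1,r3:25,r4:5
cycle 7: issue ADD r1<-Add1 // r0:Mul2,r1:Add1,r2:Mul1,r3:25,r4:5
cycle 8: CDB Mul2=15; issue ADD r3<-Add2 // r0:15,r1:Add1,r2:Mul1,r3:Add2,r4:5
cycle 9: - // r0:15,r1:Add1,r2:Mul1,r3:Add2,r4:5
cycle 10: - // r0:15,r1:Add1,r2:Mul1,r3:Add2,r4:5
cycle 11: - // r0:15,r1:Add1,r2:Mul1,r3:Add2,r4:5
cycle 12: CDB Mul1=75 // r0:15,r1:Add1,r2:75,r3:Add2,r4:5

STATUS = VALUE 75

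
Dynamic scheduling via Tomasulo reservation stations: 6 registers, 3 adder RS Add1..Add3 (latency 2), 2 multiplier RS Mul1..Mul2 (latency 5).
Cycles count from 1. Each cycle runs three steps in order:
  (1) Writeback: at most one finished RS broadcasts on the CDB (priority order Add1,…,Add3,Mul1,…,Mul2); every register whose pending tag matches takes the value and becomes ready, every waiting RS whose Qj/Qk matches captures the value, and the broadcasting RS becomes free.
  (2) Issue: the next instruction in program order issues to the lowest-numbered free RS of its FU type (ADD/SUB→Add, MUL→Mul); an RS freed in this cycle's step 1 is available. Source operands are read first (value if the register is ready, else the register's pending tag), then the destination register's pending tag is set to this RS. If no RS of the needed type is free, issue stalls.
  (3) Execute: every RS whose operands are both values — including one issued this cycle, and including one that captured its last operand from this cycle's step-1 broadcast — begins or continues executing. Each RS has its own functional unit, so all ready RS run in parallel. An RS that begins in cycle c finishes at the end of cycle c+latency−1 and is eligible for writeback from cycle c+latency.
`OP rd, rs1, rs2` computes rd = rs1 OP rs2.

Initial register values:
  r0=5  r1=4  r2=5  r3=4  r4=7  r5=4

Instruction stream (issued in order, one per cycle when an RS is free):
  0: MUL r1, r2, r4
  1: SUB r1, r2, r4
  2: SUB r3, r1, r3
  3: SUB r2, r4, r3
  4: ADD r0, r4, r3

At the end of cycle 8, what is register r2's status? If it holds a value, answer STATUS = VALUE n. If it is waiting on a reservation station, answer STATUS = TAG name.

STATUS = VALUE 13

cycle 1: issue MUL r1<-Mul1 // r0:5,r1:Mul1,r2:5,r3:4,r4:7,r5:4
cycle 2: issue SUB r1<-Add1 // r0:5,r1:Add1,r2:5,r3:4,r4:7,r5:4
cycle 3: issue SUB r3<-Add2 // r0:5,r1:Add1,r2:5,r3:Add2,r4:7,r5:4
cycle 4: CDB Add1=-2; issue SUB r2<-Add1 // r0:5,r1:-2,r2:Add1,r3:Add2,r4:7,r5:4
cycle 5: issue ADD r0<-Add3 // r0:Add3,r1:-2,r2:Add1,r3:Add2,r4:7,r5:4
cycle 6: CDB Add2=-6 // r0:Add3,r1:-2,r2:Add1,r3:-6,r4:7,r5:4
cycle 7: CDB Mul1=35 // r0:Add3,r1:-2,r2:Add1,r3:-6,r4:7,r5:4
cycle 8: CDB Add1=13 // r0:Add3,r1:-2,r2:13,r3:-6,r4:7,r5:4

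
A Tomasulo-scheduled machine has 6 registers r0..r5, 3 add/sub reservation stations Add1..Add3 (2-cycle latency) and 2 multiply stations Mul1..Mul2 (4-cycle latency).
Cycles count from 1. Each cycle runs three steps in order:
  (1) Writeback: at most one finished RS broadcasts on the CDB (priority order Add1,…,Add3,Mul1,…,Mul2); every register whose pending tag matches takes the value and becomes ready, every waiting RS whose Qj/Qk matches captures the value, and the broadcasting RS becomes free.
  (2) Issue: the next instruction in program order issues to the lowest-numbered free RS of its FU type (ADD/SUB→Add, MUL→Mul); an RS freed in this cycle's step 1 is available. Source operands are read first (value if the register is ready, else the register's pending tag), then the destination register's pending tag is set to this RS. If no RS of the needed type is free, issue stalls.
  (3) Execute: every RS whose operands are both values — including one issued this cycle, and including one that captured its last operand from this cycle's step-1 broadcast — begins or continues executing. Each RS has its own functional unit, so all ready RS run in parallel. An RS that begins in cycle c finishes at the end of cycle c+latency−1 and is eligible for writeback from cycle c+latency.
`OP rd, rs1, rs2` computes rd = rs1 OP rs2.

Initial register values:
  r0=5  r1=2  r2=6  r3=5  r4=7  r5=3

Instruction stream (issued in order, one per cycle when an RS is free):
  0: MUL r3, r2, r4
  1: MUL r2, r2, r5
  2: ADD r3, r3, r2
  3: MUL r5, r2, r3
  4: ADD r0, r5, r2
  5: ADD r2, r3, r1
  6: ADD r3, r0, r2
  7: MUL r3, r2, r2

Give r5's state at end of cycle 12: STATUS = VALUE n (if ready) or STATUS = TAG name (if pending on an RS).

STATUS = VALUE 1080

cycle 1: issue MUL r3<-Mul1 // r0:5,r1:2,r2:6,r3:Mul1,r4:7,r5:3
cycle 2: issue MUL r2<-Mul2 // r0:5,r1:2,r2:Mul2,r3:Mul1,r4:7,r5:3
cycle 3: issue ADD r3<-Add1 // r0:5,r1:2,r2:Mul2,r3:Add1,r4:7,r5:3
cycle 4: stall // r0:5,r1:2,r2:Mul2,r3:Add1,r4:7,r5:3
cycle 5: CDB Mul1=42; issue MUL r5<-Mul1 // r0:5,r1:2,r2:Mul2,r3:Add1,r4:7,r5:Mul1
cycle 6: CDB Mul2=18; issue ADD r0<-Add2 // r0:Add2,r1:2,r2:18,r3:Add1,r4:7,r5:Mul1
cycle 7: issue ADD r2<-Add3 // r0:Add2,r1:2,r2:Add3,r3:Add1,r4:7,r5:Mul1
cycle 8: CDB Add1=60; issue ADD r3<-Add1 // r0:Add2,r1:2,r2:Add3,r3:Add1,r4:7,r5:Mul1
cycle 9: issue MUL r3<-Mul2 // r0:Add2,r1:2,r2:Add3,r3:Mul2,r4:7,r5:Mul1
cycle 10: CDB Add3=62 // r0:Add2,r1:2,r2:62,r3:Mul2,r4:7,r5:Mul1
cycle 11: - // r0:Add2,r1:2,r2:62,r3:Mul2,r4:7,r5:Mul1
cycle 12: CDB Mul1=1080 // r0:Add2,r1:2,r2:62,r3:Mul2,r4:7,r5:1080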